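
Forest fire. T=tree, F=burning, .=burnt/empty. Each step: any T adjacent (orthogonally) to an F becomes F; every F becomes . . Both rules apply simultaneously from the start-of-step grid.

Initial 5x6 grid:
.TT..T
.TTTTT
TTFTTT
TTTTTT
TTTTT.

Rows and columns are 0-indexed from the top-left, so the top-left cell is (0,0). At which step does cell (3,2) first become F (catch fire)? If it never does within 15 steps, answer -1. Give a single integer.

Step 1: cell (3,2)='F' (+4 fires, +1 burnt)
  -> target ignites at step 1
Step 2: cell (3,2)='.' (+8 fires, +4 burnt)
Step 3: cell (3,2)='.' (+7 fires, +8 burnt)
Step 4: cell (3,2)='.' (+4 fires, +7 burnt)
Step 5: cell (3,2)='.' (+1 fires, +4 burnt)
Step 6: cell (3,2)='.' (+0 fires, +1 burnt)
  fire out at step 6

1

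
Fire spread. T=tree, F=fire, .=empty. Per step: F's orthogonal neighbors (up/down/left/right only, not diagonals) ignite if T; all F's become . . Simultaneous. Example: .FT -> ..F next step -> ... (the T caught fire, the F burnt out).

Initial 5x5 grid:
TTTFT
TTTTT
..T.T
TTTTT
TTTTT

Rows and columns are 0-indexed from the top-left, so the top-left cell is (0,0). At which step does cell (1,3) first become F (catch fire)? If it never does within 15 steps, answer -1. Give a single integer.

Step 1: cell (1,3)='F' (+3 fires, +1 burnt)
  -> target ignites at step 1
Step 2: cell (1,3)='.' (+3 fires, +3 burnt)
Step 3: cell (1,3)='.' (+4 fires, +3 burnt)
Step 4: cell (1,3)='.' (+3 fires, +4 burnt)
Step 5: cell (1,3)='.' (+4 fires, +3 burnt)
Step 6: cell (1,3)='.' (+3 fires, +4 burnt)
Step 7: cell (1,3)='.' (+1 fires, +3 burnt)
Step 8: cell (1,3)='.' (+0 fires, +1 burnt)
  fire out at step 8

1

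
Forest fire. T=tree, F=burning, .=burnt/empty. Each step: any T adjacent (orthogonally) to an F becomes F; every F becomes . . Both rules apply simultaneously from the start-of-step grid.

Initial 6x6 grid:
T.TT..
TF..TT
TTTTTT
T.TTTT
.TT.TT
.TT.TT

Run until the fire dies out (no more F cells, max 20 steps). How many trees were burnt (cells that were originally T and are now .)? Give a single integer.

Answer: 23

Derivation:
Step 1: +2 fires, +1 burnt (F count now 2)
Step 2: +3 fires, +2 burnt (F count now 3)
Step 3: +3 fires, +3 burnt (F count now 3)
Step 4: +3 fires, +3 burnt (F count now 3)
Step 5: +5 fires, +3 burnt (F count now 5)
Step 6: +4 fires, +5 burnt (F count now 4)
Step 7: +2 fires, +4 burnt (F count now 2)
Step 8: +1 fires, +2 burnt (F count now 1)
Step 9: +0 fires, +1 burnt (F count now 0)
Fire out after step 9
Initially T: 25, now '.': 34
Total burnt (originally-T cells now '.'): 23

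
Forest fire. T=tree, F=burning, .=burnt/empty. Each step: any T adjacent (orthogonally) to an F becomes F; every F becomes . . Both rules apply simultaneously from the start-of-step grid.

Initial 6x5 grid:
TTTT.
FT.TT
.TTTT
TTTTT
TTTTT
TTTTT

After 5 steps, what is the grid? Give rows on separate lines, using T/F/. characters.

Step 1: 2 trees catch fire, 1 burn out
  FTTT.
  .F.TT
  .TTTT
  TTTTT
  TTTTT
  TTTTT
Step 2: 2 trees catch fire, 2 burn out
  .FTT.
  ...TT
  .FTTT
  TTTTT
  TTTTT
  TTTTT
Step 3: 3 trees catch fire, 2 burn out
  ..FT.
  ...TT
  ..FTT
  TFTTT
  TTTTT
  TTTTT
Step 4: 5 trees catch fire, 3 burn out
  ...F.
  ...TT
  ...FT
  F.FTT
  TFTTT
  TTTTT
Step 5: 6 trees catch fire, 5 burn out
  .....
  ...FT
  ....F
  ...FT
  F.FTT
  TFTTT

.....
...FT
....F
...FT
F.FTT
TFTTT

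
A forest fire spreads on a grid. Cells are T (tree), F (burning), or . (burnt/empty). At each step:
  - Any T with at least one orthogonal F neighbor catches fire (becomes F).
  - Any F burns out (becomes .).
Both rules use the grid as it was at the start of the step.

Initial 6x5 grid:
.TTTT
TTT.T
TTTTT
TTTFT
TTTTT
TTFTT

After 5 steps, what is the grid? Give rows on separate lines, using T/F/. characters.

Step 1: 7 trees catch fire, 2 burn out
  .TTTT
  TTT.T
  TTTFT
  TTF.F
  TTFFT
  TF.FT
Step 2: 7 trees catch fire, 7 burn out
  .TTTT
  TTT.T
  TTF.F
  TF...
  TF..F
  F...F
Step 3: 5 trees catch fire, 7 burn out
  .TTTT
  TTF.F
  TF...
  F....
  F....
  .....
Step 4: 4 trees catch fire, 5 burn out
  .TFTF
  TF...
  F....
  .....
  .....
  .....
Step 5: 3 trees catch fire, 4 burn out
  .F.F.
  F....
  .....
  .....
  .....
  .....

.F.F.
F....
.....
.....
.....
.....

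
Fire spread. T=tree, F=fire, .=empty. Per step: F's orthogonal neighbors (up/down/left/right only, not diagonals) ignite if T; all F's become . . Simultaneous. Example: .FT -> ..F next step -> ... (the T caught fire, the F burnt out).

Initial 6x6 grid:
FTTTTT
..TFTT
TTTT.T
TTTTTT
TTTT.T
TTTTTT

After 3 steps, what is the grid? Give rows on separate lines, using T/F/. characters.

Step 1: 5 trees catch fire, 2 burn out
  .FTFTT
  ..F.FT
  TTTF.T
  TTTTTT
  TTTT.T
  TTTTTT
Step 2: 5 trees catch fire, 5 burn out
  ..F.FT
  .....F
  TTF..T
  TTTFTT
  TTTT.T
  TTTTTT
Step 3: 6 trees catch fire, 5 burn out
  .....F
  ......
  TF...F
  TTF.FT
  TTTF.T
  TTTTTT

.....F
......
TF...F
TTF.FT
TTTF.T
TTTTTT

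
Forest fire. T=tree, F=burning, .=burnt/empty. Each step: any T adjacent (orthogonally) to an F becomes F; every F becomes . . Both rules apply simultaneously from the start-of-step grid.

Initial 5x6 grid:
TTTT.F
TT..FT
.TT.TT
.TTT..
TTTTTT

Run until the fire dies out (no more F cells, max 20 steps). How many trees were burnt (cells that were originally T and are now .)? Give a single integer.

Answer: 3

Derivation:
Step 1: +2 fires, +2 burnt (F count now 2)
Step 2: +1 fires, +2 burnt (F count now 1)
Step 3: +0 fires, +1 burnt (F count now 0)
Fire out after step 3
Initially T: 20, now '.': 13
Total burnt (originally-T cells now '.'): 3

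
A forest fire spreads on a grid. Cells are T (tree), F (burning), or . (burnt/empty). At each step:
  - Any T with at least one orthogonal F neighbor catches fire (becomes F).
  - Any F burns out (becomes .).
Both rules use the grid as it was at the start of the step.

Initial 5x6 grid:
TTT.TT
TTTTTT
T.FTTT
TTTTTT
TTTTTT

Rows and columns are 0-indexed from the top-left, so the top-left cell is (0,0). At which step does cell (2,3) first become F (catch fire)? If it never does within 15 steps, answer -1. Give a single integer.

Step 1: cell (2,3)='F' (+3 fires, +1 burnt)
  -> target ignites at step 1
Step 2: cell (2,3)='.' (+7 fires, +3 burnt)
Step 3: cell (2,3)='.' (+8 fires, +7 burnt)
Step 4: cell (2,3)='.' (+7 fires, +8 burnt)
Step 5: cell (2,3)='.' (+2 fires, +7 burnt)
Step 6: cell (2,3)='.' (+0 fires, +2 burnt)
  fire out at step 6

1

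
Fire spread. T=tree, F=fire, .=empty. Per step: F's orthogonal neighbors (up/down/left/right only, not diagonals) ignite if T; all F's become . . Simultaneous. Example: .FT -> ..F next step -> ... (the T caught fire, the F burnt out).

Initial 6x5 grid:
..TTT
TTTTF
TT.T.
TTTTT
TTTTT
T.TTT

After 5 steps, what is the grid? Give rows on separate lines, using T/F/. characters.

Step 1: 2 trees catch fire, 1 burn out
  ..TTF
  TTTF.
  TT.T.
  TTTTT
  TTTTT
  T.TTT
Step 2: 3 trees catch fire, 2 burn out
  ..TF.
  TTF..
  TT.F.
  TTTTT
  TTTTT
  T.TTT
Step 3: 3 trees catch fire, 3 burn out
  ..F..
  TF...
  TT...
  TTTFT
  TTTTT
  T.TTT
Step 4: 5 trees catch fire, 3 burn out
  .....
  F....
  TF...
  TTF.F
  TTTFT
  T.TTT
Step 5: 5 trees catch fire, 5 burn out
  .....
  .....
  F....
  TF...
  TTF.F
  T.TFT

.....
.....
F....
TF...
TTF.F
T.TFT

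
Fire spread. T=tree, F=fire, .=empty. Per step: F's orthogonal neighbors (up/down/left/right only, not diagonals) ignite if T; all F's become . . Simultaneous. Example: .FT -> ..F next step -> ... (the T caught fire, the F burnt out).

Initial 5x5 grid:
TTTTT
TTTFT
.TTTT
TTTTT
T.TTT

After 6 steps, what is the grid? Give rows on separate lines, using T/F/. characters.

Step 1: 4 trees catch fire, 1 burn out
  TTTFT
  TTF.F
  .TTFT
  TTTTT
  T.TTT
Step 2: 6 trees catch fire, 4 burn out
  TTF.F
  TF...
  .TF.F
  TTTFT
  T.TTT
Step 3: 6 trees catch fire, 6 burn out
  TF...
  F....
  .F...
  TTF.F
  T.TFT
Step 4: 4 trees catch fire, 6 burn out
  F....
  .....
  .....
  TF...
  T.F.F
Step 5: 1 trees catch fire, 4 burn out
  .....
  .....
  .....
  F....
  T....
Step 6: 1 trees catch fire, 1 burn out
  .....
  .....
  .....
  .....
  F....

.....
.....
.....
.....
F....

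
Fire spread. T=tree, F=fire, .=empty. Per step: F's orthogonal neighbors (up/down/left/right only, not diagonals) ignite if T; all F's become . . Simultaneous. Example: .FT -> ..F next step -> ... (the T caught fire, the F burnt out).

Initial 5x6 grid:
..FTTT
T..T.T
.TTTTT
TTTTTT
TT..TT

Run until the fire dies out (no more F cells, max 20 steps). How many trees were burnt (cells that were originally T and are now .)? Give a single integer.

Step 1: +1 fires, +1 burnt (F count now 1)
Step 2: +2 fires, +1 burnt (F count now 2)
Step 3: +2 fires, +2 burnt (F count now 2)
Step 4: +4 fires, +2 burnt (F count now 4)
Step 5: +4 fires, +4 burnt (F count now 4)
Step 6: +3 fires, +4 burnt (F count now 3)
Step 7: +3 fires, +3 burnt (F count now 3)
Step 8: +1 fires, +3 burnt (F count now 1)
Step 9: +0 fires, +1 burnt (F count now 0)
Fire out after step 9
Initially T: 21, now '.': 29
Total burnt (originally-T cells now '.'): 20

Answer: 20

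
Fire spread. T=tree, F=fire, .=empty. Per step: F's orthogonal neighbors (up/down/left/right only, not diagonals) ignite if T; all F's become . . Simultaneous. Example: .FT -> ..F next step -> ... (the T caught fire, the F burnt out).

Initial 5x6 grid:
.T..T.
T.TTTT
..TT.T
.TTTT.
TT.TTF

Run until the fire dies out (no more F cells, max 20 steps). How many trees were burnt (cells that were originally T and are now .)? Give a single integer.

Step 1: +1 fires, +1 burnt (F count now 1)
Step 2: +2 fires, +1 burnt (F count now 2)
Step 3: +1 fires, +2 burnt (F count now 1)
Step 4: +2 fires, +1 burnt (F count now 2)
Step 5: +3 fires, +2 burnt (F count now 3)
Step 6: +3 fires, +3 burnt (F count now 3)
Step 7: +3 fires, +3 burnt (F count now 3)
Step 8: +1 fires, +3 burnt (F count now 1)
Step 9: +0 fires, +1 burnt (F count now 0)
Fire out after step 9
Initially T: 18, now '.': 28
Total burnt (originally-T cells now '.'): 16

Answer: 16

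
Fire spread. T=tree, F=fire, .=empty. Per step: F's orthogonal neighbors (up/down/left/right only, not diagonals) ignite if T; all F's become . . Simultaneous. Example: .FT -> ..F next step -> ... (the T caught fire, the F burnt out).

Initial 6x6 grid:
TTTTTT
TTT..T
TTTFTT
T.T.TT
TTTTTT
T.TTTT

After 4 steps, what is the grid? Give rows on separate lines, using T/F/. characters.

Step 1: 2 trees catch fire, 1 burn out
  TTTTTT
  TTT..T
  TTF.FT
  T.T.TT
  TTTTTT
  T.TTTT
Step 2: 5 trees catch fire, 2 burn out
  TTTTTT
  TTF..T
  TF...F
  T.F.FT
  TTTTTT
  T.TTTT
Step 3: 7 trees catch fire, 5 burn out
  TTFTTT
  TF...F
  F.....
  T....F
  TTFTFT
  T.TTTT
Step 4: 10 trees catch fire, 7 burn out
  TF.FTF
  F.....
  ......
  F.....
  TF.F.F
  T.FTFT

TF.FTF
F.....
......
F.....
TF.F.F
T.FTFT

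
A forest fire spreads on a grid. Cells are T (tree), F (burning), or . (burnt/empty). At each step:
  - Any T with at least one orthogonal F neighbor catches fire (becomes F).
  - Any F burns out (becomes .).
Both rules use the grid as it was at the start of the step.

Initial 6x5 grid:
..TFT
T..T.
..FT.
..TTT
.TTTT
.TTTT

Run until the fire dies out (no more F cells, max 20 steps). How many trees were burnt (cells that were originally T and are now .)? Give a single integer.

Step 1: +5 fires, +2 burnt (F count now 5)
Step 2: +2 fires, +5 burnt (F count now 2)
Step 3: +4 fires, +2 burnt (F count now 4)
Step 4: +3 fires, +4 burnt (F count now 3)
Step 5: +1 fires, +3 burnt (F count now 1)
Step 6: +0 fires, +1 burnt (F count now 0)
Fire out after step 6
Initially T: 16, now '.': 29
Total burnt (originally-T cells now '.'): 15

Answer: 15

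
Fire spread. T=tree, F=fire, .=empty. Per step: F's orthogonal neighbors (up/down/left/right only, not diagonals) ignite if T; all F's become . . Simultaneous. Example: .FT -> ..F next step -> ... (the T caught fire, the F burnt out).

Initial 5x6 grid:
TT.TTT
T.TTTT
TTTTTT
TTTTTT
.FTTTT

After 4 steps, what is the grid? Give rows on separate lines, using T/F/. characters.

Step 1: 2 trees catch fire, 1 burn out
  TT.TTT
  T.TTTT
  TTTTTT
  TFTTTT
  ..FTTT
Step 2: 4 trees catch fire, 2 burn out
  TT.TTT
  T.TTTT
  TFTTTT
  F.FTTT
  ...FTT
Step 3: 4 trees catch fire, 4 burn out
  TT.TTT
  T.TTTT
  F.FTTT
  ...FTT
  ....FT
Step 4: 5 trees catch fire, 4 burn out
  TT.TTT
  F.FTTT
  ...FTT
  ....FT
  .....F

TT.TTT
F.FTTT
...FTT
....FT
.....F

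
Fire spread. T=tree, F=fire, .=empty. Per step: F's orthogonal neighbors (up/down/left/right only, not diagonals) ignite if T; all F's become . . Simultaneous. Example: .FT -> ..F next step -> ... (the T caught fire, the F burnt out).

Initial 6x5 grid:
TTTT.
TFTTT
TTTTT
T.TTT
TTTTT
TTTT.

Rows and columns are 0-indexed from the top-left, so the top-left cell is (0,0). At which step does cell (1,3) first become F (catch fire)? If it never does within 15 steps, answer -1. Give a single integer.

Step 1: cell (1,3)='T' (+4 fires, +1 burnt)
Step 2: cell (1,3)='F' (+5 fires, +4 burnt)
  -> target ignites at step 2
Step 3: cell (1,3)='.' (+5 fires, +5 burnt)
Step 4: cell (1,3)='.' (+4 fires, +5 burnt)
Step 5: cell (1,3)='.' (+5 fires, +4 burnt)
Step 6: cell (1,3)='.' (+3 fires, +5 burnt)
Step 7: cell (1,3)='.' (+0 fires, +3 burnt)
  fire out at step 7

2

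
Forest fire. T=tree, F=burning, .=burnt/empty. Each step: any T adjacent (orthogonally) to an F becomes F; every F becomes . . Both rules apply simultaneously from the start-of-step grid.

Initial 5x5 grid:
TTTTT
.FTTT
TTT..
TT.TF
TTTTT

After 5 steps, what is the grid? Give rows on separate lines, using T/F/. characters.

Step 1: 5 trees catch fire, 2 burn out
  TFTTT
  ..FTT
  TFT..
  TT.F.
  TTTTF
Step 2: 7 trees catch fire, 5 burn out
  F.FTT
  ...FT
  F.F..
  TF...
  TTTF.
Step 3: 5 trees catch fire, 7 burn out
  ...FT
  ....F
  .....
  F....
  TFF..
Step 4: 2 trees catch fire, 5 burn out
  ....F
  .....
  .....
  .....
  F....
Step 5: 0 trees catch fire, 2 burn out
  .....
  .....
  .....
  .....
  .....

.....
.....
.....
.....
.....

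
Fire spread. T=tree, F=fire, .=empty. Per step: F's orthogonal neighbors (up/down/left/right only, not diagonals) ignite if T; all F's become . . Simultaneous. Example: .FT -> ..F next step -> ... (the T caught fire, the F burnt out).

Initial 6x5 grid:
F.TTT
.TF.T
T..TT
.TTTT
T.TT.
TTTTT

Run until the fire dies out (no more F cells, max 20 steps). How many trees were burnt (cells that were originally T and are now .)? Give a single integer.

Answer: 19

Derivation:
Step 1: +2 fires, +2 burnt (F count now 2)
Step 2: +1 fires, +2 burnt (F count now 1)
Step 3: +1 fires, +1 burnt (F count now 1)
Step 4: +1 fires, +1 burnt (F count now 1)
Step 5: +1 fires, +1 burnt (F count now 1)
Step 6: +2 fires, +1 burnt (F count now 2)
Step 7: +1 fires, +2 burnt (F count now 1)
Step 8: +2 fires, +1 burnt (F count now 2)
Step 9: +3 fires, +2 burnt (F count now 3)
Step 10: +2 fires, +3 burnt (F count now 2)
Step 11: +1 fires, +2 burnt (F count now 1)
Step 12: +1 fires, +1 burnt (F count now 1)
Step 13: +1 fires, +1 burnt (F count now 1)
Step 14: +0 fires, +1 burnt (F count now 0)
Fire out after step 14
Initially T: 20, now '.': 29
Total burnt (originally-T cells now '.'): 19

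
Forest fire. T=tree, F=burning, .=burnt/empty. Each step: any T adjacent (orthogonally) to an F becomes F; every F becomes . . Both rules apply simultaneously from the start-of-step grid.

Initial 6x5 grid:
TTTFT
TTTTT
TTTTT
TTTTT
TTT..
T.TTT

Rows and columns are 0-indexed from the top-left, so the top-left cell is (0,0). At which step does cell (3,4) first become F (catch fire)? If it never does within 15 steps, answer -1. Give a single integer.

Step 1: cell (3,4)='T' (+3 fires, +1 burnt)
Step 2: cell (3,4)='T' (+4 fires, +3 burnt)
Step 3: cell (3,4)='T' (+5 fires, +4 burnt)
Step 4: cell (3,4)='F' (+4 fires, +5 burnt)
  -> target ignites at step 4
Step 5: cell (3,4)='.' (+3 fires, +4 burnt)
Step 6: cell (3,4)='.' (+3 fires, +3 burnt)
Step 7: cell (3,4)='.' (+2 fires, +3 burnt)
Step 8: cell (3,4)='.' (+2 fires, +2 burnt)
Step 9: cell (3,4)='.' (+0 fires, +2 burnt)
  fire out at step 9

4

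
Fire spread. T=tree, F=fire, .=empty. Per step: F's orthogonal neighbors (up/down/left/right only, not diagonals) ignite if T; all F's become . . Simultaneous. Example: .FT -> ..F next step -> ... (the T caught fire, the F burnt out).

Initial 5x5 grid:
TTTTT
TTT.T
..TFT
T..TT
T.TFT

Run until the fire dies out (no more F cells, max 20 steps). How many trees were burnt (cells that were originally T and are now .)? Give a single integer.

Step 1: +5 fires, +2 burnt (F count now 5)
Step 2: +3 fires, +5 burnt (F count now 3)
Step 3: +3 fires, +3 burnt (F count now 3)
Step 4: +3 fires, +3 burnt (F count now 3)
Step 5: +1 fires, +3 burnt (F count now 1)
Step 6: +0 fires, +1 burnt (F count now 0)
Fire out after step 6
Initially T: 17, now '.': 23
Total burnt (originally-T cells now '.'): 15

Answer: 15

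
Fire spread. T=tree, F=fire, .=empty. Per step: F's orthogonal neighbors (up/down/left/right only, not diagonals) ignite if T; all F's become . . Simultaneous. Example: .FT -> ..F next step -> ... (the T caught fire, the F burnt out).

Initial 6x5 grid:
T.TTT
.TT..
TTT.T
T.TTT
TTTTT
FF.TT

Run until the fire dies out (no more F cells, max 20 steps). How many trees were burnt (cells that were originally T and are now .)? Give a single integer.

Step 1: +2 fires, +2 burnt (F count now 2)
Step 2: +2 fires, +2 burnt (F count now 2)
Step 3: +3 fires, +2 burnt (F count now 3)
Step 4: +5 fires, +3 burnt (F count now 5)
Step 5: +4 fires, +5 burnt (F count now 4)
Step 6: +2 fires, +4 burnt (F count now 2)
Step 7: +1 fires, +2 burnt (F count now 1)
Step 8: +1 fires, +1 burnt (F count now 1)
Step 9: +0 fires, +1 burnt (F count now 0)
Fire out after step 9
Initially T: 21, now '.': 29
Total burnt (originally-T cells now '.'): 20

Answer: 20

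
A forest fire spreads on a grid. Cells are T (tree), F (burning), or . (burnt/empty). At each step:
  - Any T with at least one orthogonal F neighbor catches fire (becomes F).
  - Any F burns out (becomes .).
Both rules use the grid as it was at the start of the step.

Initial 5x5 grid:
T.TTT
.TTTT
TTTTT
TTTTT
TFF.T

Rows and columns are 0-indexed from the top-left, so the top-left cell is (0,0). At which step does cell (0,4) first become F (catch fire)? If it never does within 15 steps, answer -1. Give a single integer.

Step 1: cell (0,4)='T' (+3 fires, +2 burnt)
Step 2: cell (0,4)='T' (+4 fires, +3 burnt)
Step 3: cell (0,4)='T' (+5 fires, +4 burnt)
Step 4: cell (0,4)='T' (+4 fires, +5 burnt)
Step 5: cell (0,4)='T' (+2 fires, +4 burnt)
Step 6: cell (0,4)='F' (+1 fires, +2 burnt)
  -> target ignites at step 6
Step 7: cell (0,4)='.' (+0 fires, +1 burnt)
  fire out at step 7

6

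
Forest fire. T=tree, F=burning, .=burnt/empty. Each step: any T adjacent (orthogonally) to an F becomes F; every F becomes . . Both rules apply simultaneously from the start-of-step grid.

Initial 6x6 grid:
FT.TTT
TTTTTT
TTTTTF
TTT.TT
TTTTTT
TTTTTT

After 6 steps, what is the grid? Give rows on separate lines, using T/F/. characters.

Step 1: 5 trees catch fire, 2 burn out
  .F.TTT
  FTTTTF
  TTTTF.
  TTT.TF
  TTTTTT
  TTTTTT
Step 2: 7 trees catch fire, 5 burn out
  ...TTF
  .FTTF.
  FTTF..
  TTT.F.
  TTTTTF
  TTTTTT
Step 3: 8 trees catch fire, 7 burn out
  ...TF.
  ..FF..
  .FF...
  FTT...
  TTTTF.
  TTTTTF
Step 4: 6 trees catch fire, 8 burn out
  ...F..
  ......
  ......
  .FF...
  FTTF..
  TTTTF.
Step 5: 4 trees catch fire, 6 burn out
  ......
  ......
  ......
  ......
  .FF...
  FTTF..
Step 6: 2 trees catch fire, 4 burn out
  ......
  ......
  ......
  ......
  ......
  .FF...

......
......
......
......
......
.FF...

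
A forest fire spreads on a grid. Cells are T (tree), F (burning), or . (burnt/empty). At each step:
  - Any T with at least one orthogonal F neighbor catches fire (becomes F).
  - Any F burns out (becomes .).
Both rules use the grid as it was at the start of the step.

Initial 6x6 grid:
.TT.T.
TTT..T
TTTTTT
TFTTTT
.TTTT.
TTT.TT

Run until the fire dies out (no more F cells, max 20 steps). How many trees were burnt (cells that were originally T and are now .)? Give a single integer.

Answer: 26

Derivation:
Step 1: +4 fires, +1 burnt (F count now 4)
Step 2: +6 fires, +4 burnt (F count now 6)
Step 3: +8 fires, +6 burnt (F count now 8)
Step 4: +4 fires, +8 burnt (F count now 4)
Step 5: +2 fires, +4 burnt (F count now 2)
Step 6: +2 fires, +2 burnt (F count now 2)
Step 7: +0 fires, +2 burnt (F count now 0)
Fire out after step 7
Initially T: 27, now '.': 35
Total burnt (originally-T cells now '.'): 26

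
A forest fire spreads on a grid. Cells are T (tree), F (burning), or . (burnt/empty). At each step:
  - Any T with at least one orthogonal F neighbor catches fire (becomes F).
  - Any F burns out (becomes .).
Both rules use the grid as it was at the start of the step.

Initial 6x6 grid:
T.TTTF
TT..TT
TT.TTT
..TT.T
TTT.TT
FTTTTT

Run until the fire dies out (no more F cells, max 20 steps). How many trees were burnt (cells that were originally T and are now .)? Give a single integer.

Step 1: +4 fires, +2 burnt (F count now 4)
Step 2: +5 fires, +4 burnt (F count now 5)
Step 3: +5 fires, +5 burnt (F count now 5)
Step 4: +4 fires, +5 burnt (F count now 4)
Step 5: +3 fires, +4 burnt (F count now 3)
Step 6: +0 fires, +3 burnt (F count now 0)
Fire out after step 6
Initially T: 26, now '.': 31
Total burnt (originally-T cells now '.'): 21

Answer: 21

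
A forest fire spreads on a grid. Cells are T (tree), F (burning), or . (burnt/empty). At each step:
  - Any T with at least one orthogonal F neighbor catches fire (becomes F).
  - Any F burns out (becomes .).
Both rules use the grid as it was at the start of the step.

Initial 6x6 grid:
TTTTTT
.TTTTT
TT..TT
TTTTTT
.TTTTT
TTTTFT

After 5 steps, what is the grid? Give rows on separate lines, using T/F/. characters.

Step 1: 3 trees catch fire, 1 burn out
  TTTTTT
  .TTTTT
  TT..TT
  TTTTTT
  .TTTFT
  TTTF.F
Step 2: 4 trees catch fire, 3 burn out
  TTTTTT
  .TTTTT
  TT..TT
  TTTTFT
  .TTF.F
  TTF...
Step 3: 5 trees catch fire, 4 burn out
  TTTTTT
  .TTTTT
  TT..FT
  TTTF.F
  .TF...
  TF....
Step 4: 5 trees catch fire, 5 burn out
  TTTTTT
  .TTTFT
  TT...F
  TTF...
  .F....
  F.....
Step 5: 4 trees catch fire, 5 burn out
  TTTTFT
  .TTF.F
  TT....
  TF....
  ......
  ......

TTTTFT
.TTF.F
TT....
TF....
......
......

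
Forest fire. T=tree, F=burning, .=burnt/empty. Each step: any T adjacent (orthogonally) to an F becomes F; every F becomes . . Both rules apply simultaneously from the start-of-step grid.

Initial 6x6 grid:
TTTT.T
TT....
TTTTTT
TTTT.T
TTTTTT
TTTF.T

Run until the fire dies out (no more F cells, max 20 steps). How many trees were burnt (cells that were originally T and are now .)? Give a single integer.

Step 1: +2 fires, +1 burnt (F count now 2)
Step 2: +4 fires, +2 burnt (F count now 4)
Step 3: +5 fires, +4 burnt (F count now 5)
Step 4: +6 fires, +5 burnt (F count now 6)
Step 5: +3 fires, +6 burnt (F count now 3)
Step 6: +2 fires, +3 burnt (F count now 2)
Step 7: +2 fires, +2 burnt (F count now 2)
Step 8: +2 fires, +2 burnt (F count now 2)
Step 9: +1 fires, +2 burnt (F count now 1)
Step 10: +0 fires, +1 burnt (F count now 0)
Fire out after step 10
Initially T: 28, now '.': 35
Total burnt (originally-T cells now '.'): 27

Answer: 27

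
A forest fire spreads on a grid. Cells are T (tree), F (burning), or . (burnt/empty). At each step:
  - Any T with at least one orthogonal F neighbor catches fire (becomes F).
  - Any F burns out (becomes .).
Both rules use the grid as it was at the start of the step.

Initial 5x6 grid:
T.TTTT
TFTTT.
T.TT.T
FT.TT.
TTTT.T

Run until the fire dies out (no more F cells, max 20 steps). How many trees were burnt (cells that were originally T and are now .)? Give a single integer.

Answer: 19

Derivation:
Step 1: +5 fires, +2 burnt (F count now 5)
Step 2: +5 fires, +5 burnt (F count now 5)
Step 3: +4 fires, +5 burnt (F count now 4)
Step 4: +3 fires, +4 burnt (F count now 3)
Step 5: +2 fires, +3 burnt (F count now 2)
Step 6: +0 fires, +2 burnt (F count now 0)
Fire out after step 6
Initially T: 21, now '.': 28
Total burnt (originally-T cells now '.'): 19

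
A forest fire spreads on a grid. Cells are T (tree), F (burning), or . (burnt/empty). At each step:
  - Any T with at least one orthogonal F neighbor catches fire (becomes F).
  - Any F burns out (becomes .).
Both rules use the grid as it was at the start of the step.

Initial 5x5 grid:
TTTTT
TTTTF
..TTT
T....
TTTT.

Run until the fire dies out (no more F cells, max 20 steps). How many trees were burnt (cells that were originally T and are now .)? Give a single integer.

Step 1: +3 fires, +1 burnt (F count now 3)
Step 2: +3 fires, +3 burnt (F count now 3)
Step 3: +3 fires, +3 burnt (F count now 3)
Step 4: +2 fires, +3 burnt (F count now 2)
Step 5: +1 fires, +2 burnt (F count now 1)
Step 6: +0 fires, +1 burnt (F count now 0)
Fire out after step 6
Initially T: 17, now '.': 20
Total burnt (originally-T cells now '.'): 12

Answer: 12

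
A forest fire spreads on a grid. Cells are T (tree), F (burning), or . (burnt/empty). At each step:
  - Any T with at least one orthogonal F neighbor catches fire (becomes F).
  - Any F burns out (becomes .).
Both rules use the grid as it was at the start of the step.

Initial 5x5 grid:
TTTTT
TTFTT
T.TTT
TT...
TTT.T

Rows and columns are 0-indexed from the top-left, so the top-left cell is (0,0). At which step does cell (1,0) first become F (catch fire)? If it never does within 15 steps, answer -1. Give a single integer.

Step 1: cell (1,0)='T' (+4 fires, +1 burnt)
Step 2: cell (1,0)='F' (+5 fires, +4 burnt)
  -> target ignites at step 2
Step 3: cell (1,0)='.' (+4 fires, +5 burnt)
Step 4: cell (1,0)='.' (+1 fires, +4 burnt)
Step 5: cell (1,0)='.' (+2 fires, +1 burnt)
Step 6: cell (1,0)='.' (+1 fires, +2 burnt)
Step 7: cell (1,0)='.' (+1 fires, +1 burnt)
Step 8: cell (1,0)='.' (+0 fires, +1 burnt)
  fire out at step 8

2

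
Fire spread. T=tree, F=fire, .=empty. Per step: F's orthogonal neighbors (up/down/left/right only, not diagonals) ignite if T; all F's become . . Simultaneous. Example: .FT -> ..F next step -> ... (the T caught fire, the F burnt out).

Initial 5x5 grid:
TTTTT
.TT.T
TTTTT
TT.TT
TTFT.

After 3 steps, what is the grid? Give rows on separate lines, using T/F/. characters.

Step 1: 2 trees catch fire, 1 burn out
  TTTTT
  .TT.T
  TTTTT
  TT.TT
  TF.F.
Step 2: 3 trees catch fire, 2 burn out
  TTTTT
  .TT.T
  TTTTT
  TF.FT
  F....
Step 3: 4 trees catch fire, 3 burn out
  TTTTT
  .TT.T
  TFTFT
  F...F
  .....

TTTTT
.TT.T
TFTFT
F...F
.....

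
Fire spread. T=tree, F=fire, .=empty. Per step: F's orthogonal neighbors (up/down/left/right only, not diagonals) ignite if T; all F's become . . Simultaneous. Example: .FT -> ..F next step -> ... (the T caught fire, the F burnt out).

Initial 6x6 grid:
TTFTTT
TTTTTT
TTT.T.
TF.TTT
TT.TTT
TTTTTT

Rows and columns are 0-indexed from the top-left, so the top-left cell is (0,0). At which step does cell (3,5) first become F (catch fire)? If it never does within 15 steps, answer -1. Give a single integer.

Step 1: cell (3,5)='T' (+6 fires, +2 burnt)
Step 2: cell (3,5)='T' (+8 fires, +6 burnt)
Step 3: cell (3,5)='T' (+5 fires, +8 burnt)
Step 4: cell (3,5)='T' (+3 fires, +5 burnt)
Step 5: cell (3,5)='T' (+3 fires, +3 burnt)
Step 6: cell (3,5)='F' (+4 fires, +3 burnt)
  -> target ignites at step 6
Step 7: cell (3,5)='.' (+1 fires, +4 burnt)
Step 8: cell (3,5)='.' (+0 fires, +1 burnt)
  fire out at step 8

6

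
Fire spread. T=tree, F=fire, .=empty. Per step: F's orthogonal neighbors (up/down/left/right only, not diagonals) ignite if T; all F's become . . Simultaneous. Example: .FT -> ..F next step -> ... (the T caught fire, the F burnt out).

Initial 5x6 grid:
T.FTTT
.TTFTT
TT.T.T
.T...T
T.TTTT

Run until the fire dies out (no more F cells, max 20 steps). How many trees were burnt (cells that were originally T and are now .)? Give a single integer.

Answer: 17

Derivation:
Step 1: +4 fires, +2 burnt (F count now 4)
Step 2: +3 fires, +4 burnt (F count now 3)
Step 3: +3 fires, +3 burnt (F count now 3)
Step 4: +3 fires, +3 burnt (F count now 3)
Step 5: +1 fires, +3 burnt (F count now 1)
Step 6: +1 fires, +1 burnt (F count now 1)
Step 7: +1 fires, +1 burnt (F count now 1)
Step 8: +1 fires, +1 burnt (F count now 1)
Step 9: +0 fires, +1 burnt (F count now 0)
Fire out after step 9
Initially T: 19, now '.': 28
Total burnt (originally-T cells now '.'): 17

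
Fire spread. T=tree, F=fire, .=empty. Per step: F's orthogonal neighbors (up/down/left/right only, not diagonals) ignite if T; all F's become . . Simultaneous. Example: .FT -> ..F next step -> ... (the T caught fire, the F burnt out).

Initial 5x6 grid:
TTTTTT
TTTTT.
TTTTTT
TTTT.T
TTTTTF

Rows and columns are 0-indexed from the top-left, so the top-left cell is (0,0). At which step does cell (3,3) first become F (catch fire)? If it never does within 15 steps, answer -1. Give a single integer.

Step 1: cell (3,3)='T' (+2 fires, +1 burnt)
Step 2: cell (3,3)='T' (+2 fires, +2 burnt)
Step 3: cell (3,3)='F' (+3 fires, +2 burnt)
  -> target ignites at step 3
Step 4: cell (3,3)='.' (+4 fires, +3 burnt)
Step 5: cell (3,3)='.' (+5 fires, +4 burnt)
Step 6: cell (3,3)='.' (+5 fires, +5 burnt)
Step 7: cell (3,3)='.' (+3 fires, +5 burnt)
Step 8: cell (3,3)='.' (+2 fires, +3 burnt)
Step 9: cell (3,3)='.' (+1 fires, +2 burnt)
Step 10: cell (3,3)='.' (+0 fires, +1 burnt)
  fire out at step 10

3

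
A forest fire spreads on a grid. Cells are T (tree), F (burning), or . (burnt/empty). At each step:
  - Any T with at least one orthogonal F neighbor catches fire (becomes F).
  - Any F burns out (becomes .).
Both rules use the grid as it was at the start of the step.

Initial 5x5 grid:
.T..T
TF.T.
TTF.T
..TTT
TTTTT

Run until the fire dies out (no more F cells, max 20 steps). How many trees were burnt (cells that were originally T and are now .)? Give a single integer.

Step 1: +4 fires, +2 burnt (F count now 4)
Step 2: +3 fires, +4 burnt (F count now 3)
Step 3: +3 fires, +3 burnt (F count now 3)
Step 4: +3 fires, +3 burnt (F count now 3)
Step 5: +0 fires, +3 burnt (F count now 0)
Fire out after step 5
Initially T: 15, now '.': 23
Total burnt (originally-T cells now '.'): 13

Answer: 13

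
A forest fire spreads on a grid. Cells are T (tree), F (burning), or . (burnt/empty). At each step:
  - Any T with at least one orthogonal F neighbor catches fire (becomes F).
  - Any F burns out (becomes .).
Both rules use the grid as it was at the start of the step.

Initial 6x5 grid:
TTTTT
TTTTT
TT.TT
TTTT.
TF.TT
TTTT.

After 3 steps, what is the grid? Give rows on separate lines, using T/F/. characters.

Step 1: 3 trees catch fire, 1 burn out
  TTTTT
  TTTTT
  TT.TT
  TFTT.
  F..TT
  TFTT.
Step 2: 5 trees catch fire, 3 burn out
  TTTTT
  TTTTT
  TF.TT
  F.FT.
  ...TT
  F.FT.
Step 3: 4 trees catch fire, 5 burn out
  TTTTT
  TFTTT
  F..TT
  ...F.
  ...TT
  ...F.

TTTTT
TFTTT
F..TT
...F.
...TT
...F.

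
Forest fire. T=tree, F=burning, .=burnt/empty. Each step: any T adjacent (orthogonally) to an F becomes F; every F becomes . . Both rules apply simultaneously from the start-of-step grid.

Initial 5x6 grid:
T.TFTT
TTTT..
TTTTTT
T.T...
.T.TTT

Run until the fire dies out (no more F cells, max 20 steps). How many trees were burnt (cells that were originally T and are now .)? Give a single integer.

Answer: 16

Derivation:
Step 1: +3 fires, +1 burnt (F count now 3)
Step 2: +3 fires, +3 burnt (F count now 3)
Step 3: +3 fires, +3 burnt (F count now 3)
Step 4: +4 fires, +3 burnt (F count now 4)
Step 5: +2 fires, +4 burnt (F count now 2)
Step 6: +1 fires, +2 burnt (F count now 1)
Step 7: +0 fires, +1 burnt (F count now 0)
Fire out after step 7
Initially T: 20, now '.': 26
Total burnt (originally-T cells now '.'): 16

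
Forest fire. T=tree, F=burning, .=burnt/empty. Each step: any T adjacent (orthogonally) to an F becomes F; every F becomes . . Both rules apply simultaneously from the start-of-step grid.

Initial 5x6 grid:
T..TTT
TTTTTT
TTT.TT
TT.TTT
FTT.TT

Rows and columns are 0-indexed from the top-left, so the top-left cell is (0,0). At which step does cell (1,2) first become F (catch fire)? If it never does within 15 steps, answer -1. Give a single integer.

Step 1: cell (1,2)='T' (+2 fires, +1 burnt)
Step 2: cell (1,2)='T' (+3 fires, +2 burnt)
Step 3: cell (1,2)='T' (+2 fires, +3 burnt)
Step 4: cell (1,2)='T' (+3 fires, +2 burnt)
Step 5: cell (1,2)='F' (+1 fires, +3 burnt)
  -> target ignites at step 5
Step 6: cell (1,2)='.' (+1 fires, +1 burnt)
Step 7: cell (1,2)='.' (+2 fires, +1 burnt)
Step 8: cell (1,2)='.' (+3 fires, +2 burnt)
Step 9: cell (1,2)='.' (+3 fires, +3 burnt)
Step 10: cell (1,2)='.' (+3 fires, +3 burnt)
Step 11: cell (1,2)='.' (+1 fires, +3 burnt)
Step 12: cell (1,2)='.' (+0 fires, +1 burnt)
  fire out at step 12

5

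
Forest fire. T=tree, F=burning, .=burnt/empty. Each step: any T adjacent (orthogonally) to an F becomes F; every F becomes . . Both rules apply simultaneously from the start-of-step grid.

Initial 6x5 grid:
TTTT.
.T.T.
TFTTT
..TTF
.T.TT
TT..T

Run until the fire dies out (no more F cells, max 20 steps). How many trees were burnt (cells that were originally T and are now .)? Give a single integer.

Answer: 15

Derivation:
Step 1: +6 fires, +2 burnt (F count now 6)
Step 2: +5 fires, +6 burnt (F count now 5)
Step 3: +3 fires, +5 burnt (F count now 3)
Step 4: +1 fires, +3 burnt (F count now 1)
Step 5: +0 fires, +1 burnt (F count now 0)
Fire out after step 5
Initially T: 18, now '.': 27
Total burnt (originally-T cells now '.'): 15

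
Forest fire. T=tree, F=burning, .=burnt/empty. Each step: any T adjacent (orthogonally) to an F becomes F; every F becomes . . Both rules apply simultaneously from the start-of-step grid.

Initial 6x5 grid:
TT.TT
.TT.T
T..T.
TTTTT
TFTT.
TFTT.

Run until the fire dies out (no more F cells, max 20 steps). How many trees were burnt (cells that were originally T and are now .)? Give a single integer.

Answer: 13

Derivation:
Step 1: +5 fires, +2 burnt (F count now 5)
Step 2: +4 fires, +5 burnt (F count now 4)
Step 3: +2 fires, +4 burnt (F count now 2)
Step 4: +2 fires, +2 burnt (F count now 2)
Step 5: +0 fires, +2 burnt (F count now 0)
Fire out after step 5
Initially T: 20, now '.': 23
Total burnt (originally-T cells now '.'): 13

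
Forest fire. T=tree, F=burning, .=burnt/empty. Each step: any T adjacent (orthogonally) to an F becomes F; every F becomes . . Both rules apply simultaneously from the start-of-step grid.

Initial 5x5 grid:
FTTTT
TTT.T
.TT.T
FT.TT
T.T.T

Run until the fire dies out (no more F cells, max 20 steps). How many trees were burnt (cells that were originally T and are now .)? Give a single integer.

Answer: 16

Derivation:
Step 1: +4 fires, +2 burnt (F count now 4)
Step 2: +3 fires, +4 burnt (F count now 3)
Step 3: +3 fires, +3 burnt (F count now 3)
Step 4: +1 fires, +3 burnt (F count now 1)
Step 5: +1 fires, +1 burnt (F count now 1)
Step 6: +1 fires, +1 burnt (F count now 1)
Step 7: +1 fires, +1 burnt (F count now 1)
Step 8: +2 fires, +1 burnt (F count now 2)
Step 9: +0 fires, +2 burnt (F count now 0)
Fire out after step 9
Initially T: 17, now '.': 24
Total burnt (originally-T cells now '.'): 16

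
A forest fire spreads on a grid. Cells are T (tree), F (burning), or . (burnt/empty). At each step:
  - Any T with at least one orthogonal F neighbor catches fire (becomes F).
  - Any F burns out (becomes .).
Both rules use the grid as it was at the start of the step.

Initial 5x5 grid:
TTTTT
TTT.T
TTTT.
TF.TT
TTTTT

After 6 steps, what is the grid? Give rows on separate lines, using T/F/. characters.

Step 1: 3 trees catch fire, 1 burn out
  TTTTT
  TTT.T
  TFTT.
  F..TT
  TFTTT
Step 2: 5 trees catch fire, 3 burn out
  TTTTT
  TFT.T
  F.FT.
  ...TT
  F.FTT
Step 3: 5 trees catch fire, 5 burn out
  TFTTT
  F.F.T
  ...F.
  ...TT
  ...FT
Step 4: 4 trees catch fire, 5 burn out
  F.FTT
  ....T
  .....
  ...FT
  ....F
Step 5: 2 trees catch fire, 4 burn out
  ...FT
  ....T
  .....
  ....F
  .....
Step 6: 1 trees catch fire, 2 burn out
  ....F
  ....T
  .....
  .....
  .....

....F
....T
.....
.....
.....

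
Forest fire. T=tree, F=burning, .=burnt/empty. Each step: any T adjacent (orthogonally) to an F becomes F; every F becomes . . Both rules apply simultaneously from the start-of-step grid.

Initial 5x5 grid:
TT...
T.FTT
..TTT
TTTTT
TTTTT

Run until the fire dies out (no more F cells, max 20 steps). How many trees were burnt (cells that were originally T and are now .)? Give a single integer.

Step 1: +2 fires, +1 burnt (F count now 2)
Step 2: +3 fires, +2 burnt (F count now 3)
Step 3: +4 fires, +3 burnt (F count now 4)
Step 4: +4 fires, +4 burnt (F count now 4)
Step 5: +2 fires, +4 burnt (F count now 2)
Step 6: +0 fires, +2 burnt (F count now 0)
Fire out after step 6
Initially T: 18, now '.': 22
Total burnt (originally-T cells now '.'): 15

Answer: 15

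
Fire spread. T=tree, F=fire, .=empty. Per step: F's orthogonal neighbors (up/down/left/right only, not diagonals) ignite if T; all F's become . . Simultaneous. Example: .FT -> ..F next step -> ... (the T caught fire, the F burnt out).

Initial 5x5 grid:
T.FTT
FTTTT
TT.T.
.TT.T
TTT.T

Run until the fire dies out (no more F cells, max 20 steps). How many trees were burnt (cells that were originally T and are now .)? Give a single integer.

Answer: 15

Derivation:
Step 1: +5 fires, +2 burnt (F count now 5)
Step 2: +3 fires, +5 burnt (F count now 3)
Step 3: +3 fires, +3 burnt (F count now 3)
Step 4: +2 fires, +3 burnt (F count now 2)
Step 5: +2 fires, +2 burnt (F count now 2)
Step 6: +0 fires, +2 burnt (F count now 0)
Fire out after step 6
Initially T: 17, now '.': 23
Total burnt (originally-T cells now '.'): 15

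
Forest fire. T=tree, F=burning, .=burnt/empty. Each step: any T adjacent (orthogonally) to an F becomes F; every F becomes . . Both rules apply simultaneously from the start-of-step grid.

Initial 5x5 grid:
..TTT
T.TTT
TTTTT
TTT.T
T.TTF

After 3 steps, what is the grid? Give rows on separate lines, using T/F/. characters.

Step 1: 2 trees catch fire, 1 burn out
  ..TTT
  T.TTT
  TTTTT
  TTT.F
  T.TF.
Step 2: 2 trees catch fire, 2 burn out
  ..TTT
  T.TTT
  TTTTF
  TTT..
  T.F..
Step 3: 3 trees catch fire, 2 burn out
  ..TTT
  T.TTF
  TTTF.
  TTF..
  T....

..TTT
T.TTF
TTTF.
TTF..
T....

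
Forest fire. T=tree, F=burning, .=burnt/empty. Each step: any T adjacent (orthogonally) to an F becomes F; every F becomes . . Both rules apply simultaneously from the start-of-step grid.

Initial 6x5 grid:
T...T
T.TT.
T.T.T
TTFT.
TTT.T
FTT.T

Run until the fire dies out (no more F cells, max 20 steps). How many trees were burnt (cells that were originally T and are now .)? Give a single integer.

Answer: 14

Derivation:
Step 1: +6 fires, +2 burnt (F count now 6)
Step 2: +4 fires, +6 burnt (F count now 4)
Step 3: +2 fires, +4 burnt (F count now 2)
Step 4: +1 fires, +2 burnt (F count now 1)
Step 5: +1 fires, +1 burnt (F count now 1)
Step 6: +0 fires, +1 burnt (F count now 0)
Fire out after step 6
Initially T: 18, now '.': 26
Total burnt (originally-T cells now '.'): 14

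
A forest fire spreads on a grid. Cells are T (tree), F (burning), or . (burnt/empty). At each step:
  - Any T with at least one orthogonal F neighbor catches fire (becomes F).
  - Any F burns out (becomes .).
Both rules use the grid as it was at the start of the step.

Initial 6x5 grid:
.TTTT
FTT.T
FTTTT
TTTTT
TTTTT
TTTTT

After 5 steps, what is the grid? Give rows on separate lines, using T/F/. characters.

Step 1: 3 trees catch fire, 2 burn out
  .TTTT
  .FT.T
  .FTTT
  FTTTT
  TTTTT
  TTTTT
Step 2: 5 trees catch fire, 3 burn out
  .FTTT
  ..F.T
  ..FTT
  .FTTT
  FTTTT
  TTTTT
Step 3: 5 trees catch fire, 5 burn out
  ..FTT
  ....T
  ...FT
  ..FTT
  .FTTT
  FTTTT
Step 4: 5 trees catch fire, 5 burn out
  ...FT
  ....T
  ....F
  ...FT
  ..FTT
  .FTTT
Step 5: 5 trees catch fire, 5 burn out
  ....F
  ....F
  .....
  ....F
  ...FT
  ..FTT

....F
....F
.....
....F
...FT
..FTT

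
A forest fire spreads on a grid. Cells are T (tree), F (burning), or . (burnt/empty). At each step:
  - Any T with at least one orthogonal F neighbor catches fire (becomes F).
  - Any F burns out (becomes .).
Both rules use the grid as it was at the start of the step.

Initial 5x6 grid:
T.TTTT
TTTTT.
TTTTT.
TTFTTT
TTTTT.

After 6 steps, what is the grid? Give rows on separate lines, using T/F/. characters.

Step 1: 4 trees catch fire, 1 burn out
  T.TTTT
  TTTTT.
  TTFTT.
  TF.FTT
  TTFTT.
Step 2: 7 trees catch fire, 4 burn out
  T.TTTT
  TTFTT.
  TF.FT.
  F...FT
  TF.FT.
Step 3: 8 trees catch fire, 7 burn out
  T.FTTT
  TF.FT.
  F...F.
  .....F
  F...F.
Step 4: 3 trees catch fire, 8 burn out
  T..FTT
  F...F.
  ......
  ......
  ......
Step 5: 2 trees catch fire, 3 burn out
  F...FT
  ......
  ......
  ......
  ......
Step 6: 1 trees catch fire, 2 burn out
  .....F
  ......
  ......
  ......
  ......

.....F
......
......
......
......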